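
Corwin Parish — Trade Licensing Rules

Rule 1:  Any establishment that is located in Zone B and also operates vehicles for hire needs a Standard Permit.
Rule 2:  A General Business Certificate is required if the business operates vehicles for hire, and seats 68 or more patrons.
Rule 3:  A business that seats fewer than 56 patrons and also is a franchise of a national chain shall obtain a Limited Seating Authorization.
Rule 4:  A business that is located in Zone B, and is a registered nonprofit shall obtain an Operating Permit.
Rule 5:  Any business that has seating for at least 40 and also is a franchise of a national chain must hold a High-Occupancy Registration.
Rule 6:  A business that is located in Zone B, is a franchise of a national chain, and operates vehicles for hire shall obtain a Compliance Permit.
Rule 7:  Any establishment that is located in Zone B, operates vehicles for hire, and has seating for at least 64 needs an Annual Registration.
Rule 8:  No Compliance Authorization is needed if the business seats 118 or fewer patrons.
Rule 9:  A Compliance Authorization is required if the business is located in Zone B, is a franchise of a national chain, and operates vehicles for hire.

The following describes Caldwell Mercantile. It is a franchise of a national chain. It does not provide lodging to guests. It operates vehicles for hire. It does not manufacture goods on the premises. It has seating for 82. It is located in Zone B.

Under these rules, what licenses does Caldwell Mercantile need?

Annual Registration, Compliance Permit, General Business Certificate, High-Occupancy Registration, Standard Permit

Rule 1: is located in Zone B; operates vehicles for hire → Standard Permit required.
Rule 2: operates vehicles for hire; seating 82 ≥ 68 → General Business Certificate required.
Rule 3: seating 82 ≥ 56; is a franchise of a national chain → Limited Seating Authorization not required.
Rule 4: is located in Zone B; is a franchise of a national chain (not: is a registered nonprofit) → Operating Permit not required.
Rule 5: seating 82 ≥ 40; is a franchise of a national chain → High-Occupancy Registration required.
Rule 6: is located in Zone B; is a franchise of a national chain; operates vehicles for hire → Compliance Permit required.
Rule 7: is located in Zone B; operates vehicles for hire; seating 82 ≥ 64 → Annual Registration required.
Rule 8: seating 82 ≤ 118 → exempt from Compliance Authorization.
Rule 9: is located in Zone B; is a franchise of a national chain; operates vehicles for hire → Compliance Authorization required.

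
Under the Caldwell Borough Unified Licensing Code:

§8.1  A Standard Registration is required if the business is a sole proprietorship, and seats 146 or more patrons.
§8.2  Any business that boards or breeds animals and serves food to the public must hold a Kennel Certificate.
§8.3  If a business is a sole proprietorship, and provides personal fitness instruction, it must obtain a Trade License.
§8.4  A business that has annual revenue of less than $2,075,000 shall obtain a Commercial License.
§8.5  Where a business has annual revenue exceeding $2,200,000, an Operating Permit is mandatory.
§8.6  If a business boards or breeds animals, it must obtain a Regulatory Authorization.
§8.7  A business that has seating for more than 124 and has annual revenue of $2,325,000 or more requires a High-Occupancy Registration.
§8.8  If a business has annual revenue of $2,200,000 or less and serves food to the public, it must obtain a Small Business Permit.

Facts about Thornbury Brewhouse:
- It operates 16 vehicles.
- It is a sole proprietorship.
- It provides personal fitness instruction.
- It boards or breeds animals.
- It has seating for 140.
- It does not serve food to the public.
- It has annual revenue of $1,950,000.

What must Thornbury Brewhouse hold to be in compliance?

§8.1 is a sole proprietorship; seating 140 < 146 → Standard Registration not required.
§8.2 boards or breeds animals; does not serve food to the public → Kennel Certificate not required.
§8.3 is a sole proprietorship; provides personal fitness instruction → Trade License required.
§8.4 revenue $1,950,000 < $2,075,000 → Commercial License required.
§8.5 revenue $1,950,000 ≤ $2,200,000 → Operating Permit not required.
§8.6 boards or breeds animals → Regulatory Authorization required.
§8.7 seating 140 > 124; revenue $1,950,000 < $2,325,000 → High-Occupancy Registration not required.
§8.8 revenue $1,950,000 ≤ $2,200,000; does not serve food to the public → Small Business Permit not required.

Commercial License, Regulatory Authorization, Trade License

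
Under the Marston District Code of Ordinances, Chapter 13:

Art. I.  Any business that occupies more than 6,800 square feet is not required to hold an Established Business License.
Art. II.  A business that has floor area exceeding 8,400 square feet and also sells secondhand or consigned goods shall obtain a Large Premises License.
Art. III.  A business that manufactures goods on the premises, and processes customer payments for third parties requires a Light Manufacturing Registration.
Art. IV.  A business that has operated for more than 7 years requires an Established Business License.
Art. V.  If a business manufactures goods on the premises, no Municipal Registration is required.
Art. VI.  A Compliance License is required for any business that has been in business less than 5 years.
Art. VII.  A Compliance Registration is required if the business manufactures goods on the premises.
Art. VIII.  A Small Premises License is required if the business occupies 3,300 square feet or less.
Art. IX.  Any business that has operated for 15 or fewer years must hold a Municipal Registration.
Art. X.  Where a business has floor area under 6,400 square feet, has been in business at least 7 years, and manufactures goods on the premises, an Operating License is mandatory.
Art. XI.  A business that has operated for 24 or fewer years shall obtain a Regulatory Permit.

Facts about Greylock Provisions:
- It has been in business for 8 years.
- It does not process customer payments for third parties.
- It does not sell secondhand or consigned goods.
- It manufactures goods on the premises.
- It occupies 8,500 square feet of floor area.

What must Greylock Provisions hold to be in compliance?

Art. I. floor area 8,500 square feet > 6,800 square feet → exempt from Established Business License.
Art. II. floor area 8,500 square feet > 8,400 square feet; does not sell secondhand or consigned goods → Large Premises License not required.
Art. III. manufactures goods on the premises; does not process customer payments for third parties → Light Manufacturing Registration not required.
Art. IV. years in business 8 > 7 → Established Business License required.
Art. V. manufactures goods on the premises → exempt from Municipal Registration.
Art. VI. years in business 8 ≥ 5 → Compliance License not required.
Art. VII. manufactures goods on the premises → Compliance Registration required.
Art. VIII. floor area 8,500 square feet > 3,300 square feet → Small Premises License not required.
Art. IX. years in business 8 ≤ 15 → Municipal Registration required.
Art. X. floor area 8,500 square feet ≥ 6,400 square feet; years in business 8 ≥ 7; manufactures goods on the premises → Operating License not required.
Art. XI. years in business 8 ≤ 24 → Regulatory Permit required.

Compliance Registration, Regulatory Permit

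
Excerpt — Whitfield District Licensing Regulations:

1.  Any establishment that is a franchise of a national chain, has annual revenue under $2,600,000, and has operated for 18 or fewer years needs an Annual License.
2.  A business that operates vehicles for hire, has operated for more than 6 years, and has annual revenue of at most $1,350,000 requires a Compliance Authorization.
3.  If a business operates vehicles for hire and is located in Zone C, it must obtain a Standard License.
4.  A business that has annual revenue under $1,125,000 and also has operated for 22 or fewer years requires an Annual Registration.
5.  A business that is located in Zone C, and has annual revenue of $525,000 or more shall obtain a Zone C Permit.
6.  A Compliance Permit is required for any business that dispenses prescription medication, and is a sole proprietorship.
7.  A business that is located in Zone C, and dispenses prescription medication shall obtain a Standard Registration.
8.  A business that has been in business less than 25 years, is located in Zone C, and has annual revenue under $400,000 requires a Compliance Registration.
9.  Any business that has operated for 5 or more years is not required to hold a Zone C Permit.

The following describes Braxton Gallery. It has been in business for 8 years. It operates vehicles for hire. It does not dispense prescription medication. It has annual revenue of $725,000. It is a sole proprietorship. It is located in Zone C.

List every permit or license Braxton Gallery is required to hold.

Annual Registration, Compliance Authorization, Standard License

1. is a sole proprietorship (not: is a franchise of a national chain); revenue $725,000 < $2,600,000; years in business 8 ≤ 18 → Annual License not required.
2. operates vehicles for hire; years in business 8 > 6; revenue $725,000 ≤ $1,350,000 → Compliance Authorization required.
3. operates vehicles for hire; is located in Zone C → Standard License required.
4. revenue $725,000 < $1,125,000; years in business 8 ≤ 22 → Annual Registration required.
5. is located in Zone C; revenue $725,000 ≥ $525,000 → Zone C Permit required.
6. does not dispense prescription medication; is a sole proprietorship → Compliance Permit not required.
7. is located in Zone C; does not dispense prescription medication → Standard Registration not required.
8. years in business 8 < 25; is located in Zone C; revenue $725,000 ≥ $400,000 → Compliance Registration not required.
9. years in business 8 ≥ 5 → exempt from Zone C Permit.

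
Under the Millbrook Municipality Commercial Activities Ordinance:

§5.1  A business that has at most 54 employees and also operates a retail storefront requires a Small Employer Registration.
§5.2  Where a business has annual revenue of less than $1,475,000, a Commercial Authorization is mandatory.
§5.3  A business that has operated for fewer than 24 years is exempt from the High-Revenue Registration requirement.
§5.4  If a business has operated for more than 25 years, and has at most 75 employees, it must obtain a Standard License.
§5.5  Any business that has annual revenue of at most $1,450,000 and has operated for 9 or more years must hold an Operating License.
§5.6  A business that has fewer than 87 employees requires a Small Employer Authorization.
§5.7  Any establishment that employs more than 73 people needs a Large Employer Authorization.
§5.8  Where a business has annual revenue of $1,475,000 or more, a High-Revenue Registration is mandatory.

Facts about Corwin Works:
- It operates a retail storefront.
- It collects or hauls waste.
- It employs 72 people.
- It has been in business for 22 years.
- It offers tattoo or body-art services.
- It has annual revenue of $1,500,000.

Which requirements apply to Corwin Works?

Small Employer Authorization

§5.1 employees 72 > 54; operates a retail storefront → Small Employer Registration not required.
§5.2 revenue $1,500,000 ≥ $1,475,000 → Commercial Authorization not required.
§5.3 years in business 22 < 24 → exempt from High-Revenue Registration.
§5.4 years in business 22 ≤ 25; employees 72 ≤ 75 → Standard License not required.
§5.5 revenue $1,500,000 > $1,450,000; years in business 22 ≥ 9 → Operating License not required.
§5.6 employees 72 < 87 → Small Employer Authorization required.
§5.7 employees 72 ≤ 73 → Large Employer Authorization not required.
§5.8 revenue $1,500,000 ≥ $1,475,000 → High-Revenue Registration required.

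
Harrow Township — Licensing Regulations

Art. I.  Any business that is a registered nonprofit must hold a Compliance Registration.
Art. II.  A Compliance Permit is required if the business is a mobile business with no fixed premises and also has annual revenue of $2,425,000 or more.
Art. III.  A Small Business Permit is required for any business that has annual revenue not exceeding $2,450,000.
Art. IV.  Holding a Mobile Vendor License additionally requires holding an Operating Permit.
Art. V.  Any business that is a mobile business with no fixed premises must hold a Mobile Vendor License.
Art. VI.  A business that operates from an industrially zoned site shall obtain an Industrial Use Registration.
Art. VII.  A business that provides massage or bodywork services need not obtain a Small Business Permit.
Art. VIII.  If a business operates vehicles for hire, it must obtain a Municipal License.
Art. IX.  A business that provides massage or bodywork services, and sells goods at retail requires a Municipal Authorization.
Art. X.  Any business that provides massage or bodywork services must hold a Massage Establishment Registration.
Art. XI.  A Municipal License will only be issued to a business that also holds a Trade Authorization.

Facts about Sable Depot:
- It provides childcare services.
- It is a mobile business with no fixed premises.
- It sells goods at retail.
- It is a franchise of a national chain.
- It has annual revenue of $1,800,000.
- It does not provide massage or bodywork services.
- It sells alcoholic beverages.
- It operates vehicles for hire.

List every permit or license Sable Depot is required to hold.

Art. I. is a franchise of a national chain (not: is a registered nonprofit) → Compliance Registration not required.
Art. II. is a mobile business with no fixed premises; revenue $1,800,000 < $2,425,000 → Compliance Permit not required.
Art. III. revenue $1,800,000 ≤ $2,450,000 → Small Business Permit required.
Art. IV. Mobile Vendor License is required → Operating Permit also required.
Art. V. is a mobile business with no fixed premises → Mobile Vendor License required.
Art. VI. is a mobile business with no fixed premises (not: operates from an industrially zoned site) → Industrial Use Registration not required.
Art. VII. does not provide massage or bodywork services → Small Business Permit exemption does not apply.
Art. VIII. operates vehicles for hire → Municipal License required.
Art. IX. does not provide massage or bodywork services; sells goods at retail → Municipal Authorization not required.
Art. X. does not provide massage or bodywork services → Massage Establishment Registration not required.
Art. XI. Municipal License is required → Trade Authorization also required.

Mobile Vendor License, Municipal License, Operating Permit, Small Business Permit, Trade Authorization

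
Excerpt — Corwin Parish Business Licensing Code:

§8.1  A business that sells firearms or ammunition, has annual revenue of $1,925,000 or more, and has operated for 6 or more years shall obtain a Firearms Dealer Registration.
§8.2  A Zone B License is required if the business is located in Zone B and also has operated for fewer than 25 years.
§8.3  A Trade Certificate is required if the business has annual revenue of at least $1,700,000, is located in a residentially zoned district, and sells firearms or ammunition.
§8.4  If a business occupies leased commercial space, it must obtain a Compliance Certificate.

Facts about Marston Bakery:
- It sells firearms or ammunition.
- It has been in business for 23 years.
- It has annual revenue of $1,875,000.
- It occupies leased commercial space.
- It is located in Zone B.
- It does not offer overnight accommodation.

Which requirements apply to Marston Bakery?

Compliance Certificate, Zone B License

§8.1 sells firearms or ammunition; revenue $1,875,000 < $1,925,000; years in business 23 ≥ 6 → Firearms Dealer Registration not required.
§8.2 is located in Zone B; years in business 23 < 25 → Zone B License required.
§8.3 revenue $1,875,000 ≥ $1,700,000; is located in Zone B (not: is located in a residentially zoned district); sells firearms or ammunition → Trade Certificate not required.
§8.4 occupies leased commercial space → Compliance Certificate required.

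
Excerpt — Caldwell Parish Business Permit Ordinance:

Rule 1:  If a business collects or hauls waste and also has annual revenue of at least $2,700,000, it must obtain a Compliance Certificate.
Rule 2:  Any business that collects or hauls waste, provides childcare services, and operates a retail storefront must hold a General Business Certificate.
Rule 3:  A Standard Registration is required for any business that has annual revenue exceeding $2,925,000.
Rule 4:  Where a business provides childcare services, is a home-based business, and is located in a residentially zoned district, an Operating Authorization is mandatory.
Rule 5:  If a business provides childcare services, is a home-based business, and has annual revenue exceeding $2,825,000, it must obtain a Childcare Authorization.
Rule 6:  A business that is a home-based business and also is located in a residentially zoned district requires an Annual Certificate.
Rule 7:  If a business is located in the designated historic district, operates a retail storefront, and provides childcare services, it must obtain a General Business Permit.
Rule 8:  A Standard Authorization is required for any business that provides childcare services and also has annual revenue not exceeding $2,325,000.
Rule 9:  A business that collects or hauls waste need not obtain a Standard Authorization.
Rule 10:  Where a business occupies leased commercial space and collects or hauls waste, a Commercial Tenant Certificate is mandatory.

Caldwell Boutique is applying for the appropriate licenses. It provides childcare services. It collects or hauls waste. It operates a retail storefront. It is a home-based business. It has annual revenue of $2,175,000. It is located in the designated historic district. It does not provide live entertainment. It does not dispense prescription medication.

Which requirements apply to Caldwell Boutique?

Rule 1: collects or hauls waste; revenue $2,175,000 < $2,700,000 → Compliance Certificate not required.
Rule 2: collects or hauls waste; provides childcare services; operates a retail storefront → General Business Certificate required.
Rule 3: revenue $2,175,000 ≤ $2,925,000 → Standard Registration not required.
Rule 4: provides childcare services; is a home-based business; is located in the designated historic district (not: is located in a residentially zoned district) → Operating Authorization not required.
Rule 5: provides childcare services; is a home-based business; revenue $2,175,000 ≤ $2,825,000 → Childcare Authorization not required.
Rule 6: is a home-based business; is located in the designated historic district (not: is located in a residentially zoned district) → Annual Certificate not required.
Rule 7: is located in the designated historic district; operates a retail storefront; provides childcare services → General Business Permit required.
Rule 8: provides childcare services; revenue $2,175,000 ≤ $2,325,000 → Standard Authorization required.
Rule 9: collects or hauls waste → exempt from Standard Authorization.
Rule 10: is a home-based business (not: occupies leased commercial space); collects or hauls waste → Commercial Tenant Certificate not required.

General Business Certificate, General Business Permit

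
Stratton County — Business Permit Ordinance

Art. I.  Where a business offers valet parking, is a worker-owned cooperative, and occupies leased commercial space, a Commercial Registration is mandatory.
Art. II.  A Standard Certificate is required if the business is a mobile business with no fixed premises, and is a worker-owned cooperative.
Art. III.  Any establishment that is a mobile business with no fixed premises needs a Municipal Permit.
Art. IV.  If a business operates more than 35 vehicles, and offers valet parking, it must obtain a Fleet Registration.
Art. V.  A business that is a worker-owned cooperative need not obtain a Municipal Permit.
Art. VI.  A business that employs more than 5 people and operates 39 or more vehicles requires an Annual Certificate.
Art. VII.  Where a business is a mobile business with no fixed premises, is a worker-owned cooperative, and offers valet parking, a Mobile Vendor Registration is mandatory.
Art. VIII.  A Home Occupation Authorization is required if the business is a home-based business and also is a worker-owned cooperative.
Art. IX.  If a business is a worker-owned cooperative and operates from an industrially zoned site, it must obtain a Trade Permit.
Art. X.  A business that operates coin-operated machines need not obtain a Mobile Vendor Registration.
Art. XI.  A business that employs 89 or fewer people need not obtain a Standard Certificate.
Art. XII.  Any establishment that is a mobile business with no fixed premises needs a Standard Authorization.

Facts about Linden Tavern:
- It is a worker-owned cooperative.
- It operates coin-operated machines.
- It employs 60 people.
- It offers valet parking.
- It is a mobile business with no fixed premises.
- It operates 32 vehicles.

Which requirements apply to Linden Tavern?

Standard Authorization

Art. I. offers valet parking; is a worker-owned cooperative; is a mobile business with no fixed premises (not: occupies leased commercial space) → Commercial Registration not required.
Art. II. is a mobile business with no fixed premises; is a worker-owned cooperative → Standard Certificate required.
Art. III. is a mobile business with no fixed premises → Municipal Permit required.
Art. IV. vehicles 32 ≤ 35; offers valet parking → Fleet Registration not required.
Art. V. is a worker-owned cooperative → exempt from Municipal Permit.
Art. VI. employees 60 > 5; vehicles 32 < 39 → Annual Certificate not required.
Art. VII. is a mobile business with no fixed premises; is a worker-owned cooperative; offers valet parking → Mobile Vendor Registration required.
Art. VIII. is a mobile business with no fixed premises (not: is a home-based business); is a worker-owned cooperative → Home Occupation Authorization not required.
Art. IX. is a worker-owned cooperative; is a mobile business with no fixed premises (not: operates from an industrially zoned site) → Trade Permit not required.
Art. X. operates coin-operated machines → exempt from Mobile Vendor Registration.
Art. XI. employees 60 ≤ 89 → exempt from Standard Certificate.
Art. XII. is a mobile business with no fixed premises → Standard Authorization required.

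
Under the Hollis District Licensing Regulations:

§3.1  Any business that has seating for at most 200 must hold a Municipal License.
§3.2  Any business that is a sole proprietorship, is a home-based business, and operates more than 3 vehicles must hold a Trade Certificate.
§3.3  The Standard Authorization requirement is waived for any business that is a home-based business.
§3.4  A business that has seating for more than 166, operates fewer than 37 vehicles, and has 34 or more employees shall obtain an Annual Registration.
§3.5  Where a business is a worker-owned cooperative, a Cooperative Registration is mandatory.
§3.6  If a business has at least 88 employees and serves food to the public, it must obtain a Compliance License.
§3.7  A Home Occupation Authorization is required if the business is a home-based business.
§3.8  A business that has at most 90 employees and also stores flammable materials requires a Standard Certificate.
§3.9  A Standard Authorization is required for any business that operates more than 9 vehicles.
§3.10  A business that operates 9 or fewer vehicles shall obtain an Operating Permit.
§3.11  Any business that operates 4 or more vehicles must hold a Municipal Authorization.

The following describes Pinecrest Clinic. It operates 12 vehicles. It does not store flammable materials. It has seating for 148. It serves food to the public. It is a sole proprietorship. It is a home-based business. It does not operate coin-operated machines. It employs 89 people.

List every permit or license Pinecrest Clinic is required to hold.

Compliance License, Home Occupation Authorization, Municipal Authorization, Municipal License, Trade Certificate

§3.1 seating 148 ≤ 200 → Municipal License required.
§3.2 is a sole proprietorship; is a home-based business; vehicles 12 > 3 → Trade Certificate required.
§3.3 is a home-based business → exempt from Standard Authorization.
§3.4 seating 148 ≤ 166; vehicles 12 < 37; employees 89 ≥ 34 → Annual Registration not required.
§3.5 is a sole proprietorship (not: is a worker-owned cooperative) → Cooperative Registration not required.
§3.6 employees 89 ≥ 88; serves food to the public → Compliance License required.
§3.7 is a home-based business → Home Occupation Authorization required.
§3.8 employees 89 ≤ 90; does not store flammable materials → Standard Certificate not required.
§3.9 vehicles 12 > 9 → Standard Authorization required.
§3.10 vehicles 12 > 9 → Operating Permit not required.
§3.11 vehicles 12 ≥ 4 → Municipal Authorization required.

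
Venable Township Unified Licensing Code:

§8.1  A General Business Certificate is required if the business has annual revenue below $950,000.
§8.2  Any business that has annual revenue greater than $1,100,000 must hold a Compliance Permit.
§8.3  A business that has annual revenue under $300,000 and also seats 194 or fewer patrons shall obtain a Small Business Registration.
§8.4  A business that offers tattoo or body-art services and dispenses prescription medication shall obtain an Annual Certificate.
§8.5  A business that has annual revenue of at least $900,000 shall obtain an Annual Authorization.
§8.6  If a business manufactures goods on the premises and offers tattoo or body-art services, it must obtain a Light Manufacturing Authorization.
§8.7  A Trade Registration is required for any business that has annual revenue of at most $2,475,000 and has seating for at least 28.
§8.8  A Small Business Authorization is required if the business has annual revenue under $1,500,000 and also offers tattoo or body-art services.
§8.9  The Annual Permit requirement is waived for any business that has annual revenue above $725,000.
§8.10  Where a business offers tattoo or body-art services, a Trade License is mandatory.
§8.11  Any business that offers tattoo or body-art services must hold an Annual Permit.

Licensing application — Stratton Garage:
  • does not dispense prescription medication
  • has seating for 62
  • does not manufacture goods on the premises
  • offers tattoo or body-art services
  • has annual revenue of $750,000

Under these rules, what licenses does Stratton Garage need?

General Business Certificate, Small Business Authorization, Trade License, Trade Registration

§8.1 revenue $750,000 < $950,000 → General Business Certificate required.
§8.2 revenue $750,000 ≤ $1,100,000 → Compliance Permit not required.
§8.3 revenue $750,000 ≥ $300,000; seating 62 ≤ 194 → Small Business Registration not required.
§8.4 offers tattoo or body-art services; does not dispense prescription medication → Annual Certificate not required.
§8.5 revenue $750,000 < $900,000 → Annual Authorization not required.
§8.6 does not manufacture goods on the premises; offers tattoo or body-art services → Light Manufacturing Authorization not required.
§8.7 revenue $750,000 ≤ $2,475,000; seating 62 ≥ 28 → Trade Registration required.
§8.8 revenue $750,000 < $1,500,000; offers tattoo or body-art services → Small Business Authorization required.
§8.9 revenue $750,000 > $725,000 → exempt from Annual Permit.
§8.10 offers tattoo or body-art services → Trade License required.
§8.11 offers tattoo or body-art services → Annual Permit required.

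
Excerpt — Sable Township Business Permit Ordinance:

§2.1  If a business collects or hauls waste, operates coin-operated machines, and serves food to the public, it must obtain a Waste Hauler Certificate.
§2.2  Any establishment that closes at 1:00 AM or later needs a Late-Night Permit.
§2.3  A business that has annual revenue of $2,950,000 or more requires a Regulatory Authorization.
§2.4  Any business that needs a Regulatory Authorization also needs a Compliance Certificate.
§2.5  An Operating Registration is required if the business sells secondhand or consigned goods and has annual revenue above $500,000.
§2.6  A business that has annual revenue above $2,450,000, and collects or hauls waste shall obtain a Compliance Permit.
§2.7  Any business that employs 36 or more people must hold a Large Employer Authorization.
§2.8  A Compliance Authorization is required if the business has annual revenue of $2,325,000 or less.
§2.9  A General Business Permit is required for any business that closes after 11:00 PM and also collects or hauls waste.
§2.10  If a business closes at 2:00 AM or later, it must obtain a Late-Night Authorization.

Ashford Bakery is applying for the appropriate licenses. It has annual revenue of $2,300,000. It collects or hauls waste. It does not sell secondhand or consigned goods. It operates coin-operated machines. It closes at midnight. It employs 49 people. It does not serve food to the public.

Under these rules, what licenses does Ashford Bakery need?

Compliance Authorization, General Business Permit, Large Employer Authorization

§2.1 collects or hauls waste; operates coin-operated machines; does not serve food to the public → Waste Hauler Certificate not required.
§2.2 closes midnight, at/before 1:00 AM → Late-Night Permit not required.
§2.3 revenue $2,300,000 < $2,950,000 → Regulatory Authorization not required.
§2.4 Regulatory Authorization is not required → no effect.
§2.5 does not sell secondhand or consigned goods; revenue $2,300,000 > $500,000 → Operating Registration not required.
§2.6 revenue $2,300,000 ≤ $2,450,000; collects or hauls waste → Compliance Permit not required.
§2.7 employees 49 ≥ 36 → Large Employer Authorization required.
§2.8 revenue $2,300,000 ≤ $2,325,000 → Compliance Authorization required.
§2.9 closes midnight, after 11:00 PM; collects or hauls waste → General Business Permit required.
§2.10 closes midnight, at/before 2:00 AM → Late-Night Authorization not required.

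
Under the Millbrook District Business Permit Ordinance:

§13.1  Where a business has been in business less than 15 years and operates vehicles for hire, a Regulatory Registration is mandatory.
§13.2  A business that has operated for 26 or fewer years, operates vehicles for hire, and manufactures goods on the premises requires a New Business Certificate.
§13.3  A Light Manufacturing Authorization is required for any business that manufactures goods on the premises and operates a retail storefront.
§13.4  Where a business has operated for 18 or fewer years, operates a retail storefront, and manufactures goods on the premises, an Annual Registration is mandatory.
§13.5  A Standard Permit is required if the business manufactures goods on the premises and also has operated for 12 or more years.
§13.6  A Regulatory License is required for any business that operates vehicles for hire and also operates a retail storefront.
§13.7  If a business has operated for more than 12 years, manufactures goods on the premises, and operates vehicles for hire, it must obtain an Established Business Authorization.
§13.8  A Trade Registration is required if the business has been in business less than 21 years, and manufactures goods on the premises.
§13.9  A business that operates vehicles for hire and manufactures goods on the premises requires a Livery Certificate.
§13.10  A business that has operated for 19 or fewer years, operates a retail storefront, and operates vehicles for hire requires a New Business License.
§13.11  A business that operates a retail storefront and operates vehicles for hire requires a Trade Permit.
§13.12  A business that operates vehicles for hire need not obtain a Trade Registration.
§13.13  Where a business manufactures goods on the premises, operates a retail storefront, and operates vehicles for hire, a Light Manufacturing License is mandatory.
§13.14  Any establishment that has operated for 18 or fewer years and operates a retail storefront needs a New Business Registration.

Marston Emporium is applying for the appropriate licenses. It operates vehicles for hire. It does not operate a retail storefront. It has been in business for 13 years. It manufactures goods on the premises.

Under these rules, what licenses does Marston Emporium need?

Established Business Authorization, Livery Certificate, New Business Certificate, Regulatory Registration, Standard Permit

§13.1 years in business 13 < 15; operates vehicles for hire → Regulatory Registration required.
§13.2 years in business 13 ≤ 26; operates vehicles for hire; manufactures goods on the premises → New Business Certificate required.
§13.3 manufactures goods on the premises; does not operate a retail storefront → Light Manufacturing Authorization not required.
§13.4 years in business 13 ≤ 18; does not operate a retail storefront; manufactures goods on the premises → Annual Registration not required.
§13.5 manufactures goods on the premises; years in business 13 ≥ 12 → Standard Permit required.
§13.6 operates vehicles for hire; does not operate a retail storefront → Regulatory License not required.
§13.7 years in business 13 > 12; manufactures goods on the premises; operates vehicles for hire → Established Business Authorization required.
§13.8 years in business 13 < 21; manufactures goods on the premises → Trade Registration required.
§13.9 operates vehicles for hire; manufactures goods on the premises → Livery Certificate required.
§13.10 years in business 13 ≤ 19; does not operate a retail storefront; operates vehicles for hire → New Business License not required.
§13.11 does not operate a retail storefront; operates vehicles for hire → Trade Permit not required.
§13.12 operates vehicles for hire → exempt from Trade Registration.
§13.13 manufactures goods on the premises; does not operate a retail storefront; operates vehicles for hire → Light Manufacturing License not required.
§13.14 years in business 13 ≤ 18; does not operate a retail storefront → New Business Registration not required.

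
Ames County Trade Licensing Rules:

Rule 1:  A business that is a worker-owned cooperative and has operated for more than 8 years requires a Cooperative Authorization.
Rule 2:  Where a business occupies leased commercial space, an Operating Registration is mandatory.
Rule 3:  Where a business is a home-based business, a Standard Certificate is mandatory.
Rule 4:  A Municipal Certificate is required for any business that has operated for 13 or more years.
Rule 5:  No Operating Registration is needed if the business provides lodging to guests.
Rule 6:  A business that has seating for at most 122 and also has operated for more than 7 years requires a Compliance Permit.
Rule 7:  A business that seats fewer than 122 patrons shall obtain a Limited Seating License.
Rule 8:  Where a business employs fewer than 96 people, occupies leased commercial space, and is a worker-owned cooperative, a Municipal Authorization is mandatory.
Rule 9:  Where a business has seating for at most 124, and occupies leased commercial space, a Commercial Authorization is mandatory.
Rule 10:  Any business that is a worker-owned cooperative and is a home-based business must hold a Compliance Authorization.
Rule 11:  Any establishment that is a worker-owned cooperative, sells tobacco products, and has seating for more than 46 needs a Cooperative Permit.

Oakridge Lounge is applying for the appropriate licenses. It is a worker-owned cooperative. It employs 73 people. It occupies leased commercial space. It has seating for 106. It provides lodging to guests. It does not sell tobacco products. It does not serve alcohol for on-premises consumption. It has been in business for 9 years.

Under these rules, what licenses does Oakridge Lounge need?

Rule 1: is a worker-owned cooperative; years in business 9 > 8 → Cooperative Authorization required.
Rule 2: occupies leased commercial space → Operating Registration required.
Rule 3: occupies leased commercial space (not: is a home-based business) → Standard Certificate not required.
Rule 4: years in business 9 < 13 → Municipal Certificate not required.
Rule 5: provides lodging to guests → exempt from Operating Registration.
Rule 6: seating 106 ≤ 122; years in business 9 > 7 → Compliance Permit required.
Rule 7: seating 106 < 122 → Limited Seating License required.
Rule 8: employees 73 < 96; occupies leased commercial space; is a worker-owned cooperative → Municipal Authorization required.
Rule 9: seating 106 ≤ 124; occupies leased commercial space → Commercial Authorization required.
Rule 10: is a worker-owned cooperative; occupies leased commercial space (not: is a home-based business) → Compliance Authorization not required.
Rule 11: is a worker-owned cooperative; does not sell tobacco products; seating 106 > 46 → Cooperative Permit not required.

Commercial Authorization, Compliance Permit, Cooperative Authorization, Limited Seating License, Municipal Authorization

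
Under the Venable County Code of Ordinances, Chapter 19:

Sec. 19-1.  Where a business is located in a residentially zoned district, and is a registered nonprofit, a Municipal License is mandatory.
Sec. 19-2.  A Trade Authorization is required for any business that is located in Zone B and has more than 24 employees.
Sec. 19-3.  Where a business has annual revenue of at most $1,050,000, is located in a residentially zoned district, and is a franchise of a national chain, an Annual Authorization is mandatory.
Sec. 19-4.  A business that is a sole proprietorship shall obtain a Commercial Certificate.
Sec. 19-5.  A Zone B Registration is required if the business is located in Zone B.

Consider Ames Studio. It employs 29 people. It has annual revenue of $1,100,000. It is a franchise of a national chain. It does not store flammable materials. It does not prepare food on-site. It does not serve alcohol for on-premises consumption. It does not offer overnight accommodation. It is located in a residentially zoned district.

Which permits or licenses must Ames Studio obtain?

None

Sec. 19-1. is located in a residentially zoned district; is a franchise of a national chain (not: is a registered nonprofit) → Municipal License not required.
Sec. 19-2. is located in a residentially zoned district (not: is located in Zone B); employees 29 > 24 → Trade Authorization not required.
Sec. 19-3. revenue $1,100,000 > $1,050,000; is located in a residentially zoned district; is a franchise of a national chain → Annual Authorization not required.
Sec. 19-4. is a franchise of a national chain (not: is a sole proprietorship) → Commercial Certificate not required.
Sec. 19-5. is located in a residentially zoned district (not: is located in Zone B) → Zone B Registration not required.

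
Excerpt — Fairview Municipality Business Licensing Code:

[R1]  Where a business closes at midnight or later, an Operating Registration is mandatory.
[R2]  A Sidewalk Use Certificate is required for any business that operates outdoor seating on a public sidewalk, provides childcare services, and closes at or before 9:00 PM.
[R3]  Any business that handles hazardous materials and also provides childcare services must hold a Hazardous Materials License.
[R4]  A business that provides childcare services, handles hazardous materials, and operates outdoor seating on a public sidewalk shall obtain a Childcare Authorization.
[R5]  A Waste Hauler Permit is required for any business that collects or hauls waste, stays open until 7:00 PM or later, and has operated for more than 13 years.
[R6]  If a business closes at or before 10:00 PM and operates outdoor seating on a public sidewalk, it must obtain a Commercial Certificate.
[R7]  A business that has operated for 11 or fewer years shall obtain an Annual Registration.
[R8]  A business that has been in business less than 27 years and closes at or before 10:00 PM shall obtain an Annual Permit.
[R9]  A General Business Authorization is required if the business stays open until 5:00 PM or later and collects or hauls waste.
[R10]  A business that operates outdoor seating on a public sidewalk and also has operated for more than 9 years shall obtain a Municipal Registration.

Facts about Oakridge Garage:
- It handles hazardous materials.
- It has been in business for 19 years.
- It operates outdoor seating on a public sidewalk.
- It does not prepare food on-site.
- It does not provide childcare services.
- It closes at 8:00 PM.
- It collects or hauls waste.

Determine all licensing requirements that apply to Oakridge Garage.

Annual Permit, Commercial Certificate, General Business Authorization, Municipal Registration, Waste Hauler Permit

[R1] closes 8:00 PM, at/before midnight → Operating Registration not required.
[R2] operates outdoor seating on a public sidewalk; does not provide childcare services; closes 8:00 PM, at/before 9:00 PM → Sidewalk Use Certificate not required.
[R3] handles hazardous materials; does not provide childcare services → Hazardous Materials License not required.
[R4] does not provide childcare services; handles hazardous materials; operates outdoor seating on a public sidewalk → Childcare Authorization not required.
[R5] collects or hauls waste; closes 8:00 PM, after 7:00 PM; years in business 19 > 13 → Waste Hauler Permit required.
[R6] closes 8:00 PM, at/before 10:00 PM; operates outdoor seating on a public sidewalk → Commercial Certificate required.
[R7] years in business 19 > 11 → Annual Registration not required.
[R8] years in business 19 < 27; closes 8:00 PM, at/before 10:00 PM → Annual Permit required.
[R9] closes 8:00 PM, after 5:00 PM; collects or hauls waste → General Business Authorization required.
[R10] operates outdoor seating on a public sidewalk; years in business 19 > 9 → Municipal Registration required.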